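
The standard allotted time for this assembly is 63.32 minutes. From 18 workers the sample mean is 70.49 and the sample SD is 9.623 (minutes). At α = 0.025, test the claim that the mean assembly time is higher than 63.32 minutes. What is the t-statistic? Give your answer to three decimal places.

3.161

H0: μ = 63.32; H1: μ > 63.32 (one-sample t-test, right-tailed).
t = (x̄ − μ₀)/(s/√n) = (70.49 − 63.32)/(9.623/√18) = 3.161
df = n − 1 = 17
p-value = P(T ≥ 3.161) ≈ 0.003
Since p ≈ 0.003 < α = 0.025, reject H0; the evidence is statistically significant.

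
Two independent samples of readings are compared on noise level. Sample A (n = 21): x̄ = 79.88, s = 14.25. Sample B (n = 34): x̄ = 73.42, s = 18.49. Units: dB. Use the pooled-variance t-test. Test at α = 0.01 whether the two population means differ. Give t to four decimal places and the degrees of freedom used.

t = 1.3680, df = 53

Let group 1 = sample A, group 2 = sample B. H0: μ_1 = μ_2; H1: μ_1 ≠ μ_2 (two-sample pooled-variance t-test, two-sided).
s_p² = [(21−1)·14.25² + (34−1)·18.49²]/(21+34−2) = 289.496
t = (79.88 − 73.42)/√[289.496·(1/21 + 1/34)] = 1.3680
df = n₁ + n₂ − 2 = 53
Two-sided p-value ≈ 0.177
Since p ≈ 0.177 > α = 0.01, fail to reject H0; the data do not provide sufficient evidence against H0.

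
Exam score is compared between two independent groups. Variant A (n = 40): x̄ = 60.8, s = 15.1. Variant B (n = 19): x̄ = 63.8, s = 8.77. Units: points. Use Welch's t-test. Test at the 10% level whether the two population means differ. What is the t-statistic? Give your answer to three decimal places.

-0.961

Let group 1 = variant A, group 2 = variant B. H0: μ_1 = μ_2; H1: μ_1 ≠ μ_2 (Welch's two-sample t-test, two-sided).
t = (x̄_1 − x̄_2)/√(s_1²/n_1 + s_2²/n_2) = (60.8 − 63.8)/√(15.1²/40 + 8.77²/19) = -0.961
Welch–Satterthwaite df ≈ 54.50
Two-sided p-value ≈ 0.3409
Since p ≈ 0.3409 > α = 0.1, fail to reject H0; the evidence is not statistically significant.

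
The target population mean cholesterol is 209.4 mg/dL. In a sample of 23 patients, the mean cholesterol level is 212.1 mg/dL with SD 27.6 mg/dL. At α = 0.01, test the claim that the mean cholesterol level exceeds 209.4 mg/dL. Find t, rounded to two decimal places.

0.47

H0: μ = 209.4; H1: μ > 209.4 (one-sample t-test, right-tailed).
t = (x̄ − μ₀)/(s/√n) = (212.1 − 209.4)/(27.6/√23) = 0.47
df = n − 1 = 22
p-value = P(T ≥ 0.47) ≈ 0.322
Since p ≈ 0.322 > α = 0.01, fail to reject H0; the data do not provide sufficient evidence against H0.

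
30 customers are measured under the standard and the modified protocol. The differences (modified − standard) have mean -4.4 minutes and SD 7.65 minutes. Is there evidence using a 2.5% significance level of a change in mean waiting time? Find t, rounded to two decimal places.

H0: μ_d = 0; H1: μ_d ≠ 0 (paired t-test on the differences, two-sided).
t = d̄/(s_d/√n) = -4.4/(7.65/√30) = -3.15
df = n − 1 = 29
Two-sided p-value ≈ 0.004
Since p ≈ 0.004 < α = 0.025, reject H0; the data support H1.

-3.15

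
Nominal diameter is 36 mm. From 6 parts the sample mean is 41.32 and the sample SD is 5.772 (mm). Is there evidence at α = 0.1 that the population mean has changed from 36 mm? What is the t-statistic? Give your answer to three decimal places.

2.258

H0: μ = 36; H1: μ ≠ 36 (one-sample t-test, two-sided).
t = (x̄ − μ₀)/(s/√n) = (41.32 − 36)/(5.772/√6) = 2.258
df = n − 1 = 5
Two-sided p-value ≈ 0.0736
Since p ≈ 0.0736 < α = 0.1, reject H0; the evidence is statistically significant.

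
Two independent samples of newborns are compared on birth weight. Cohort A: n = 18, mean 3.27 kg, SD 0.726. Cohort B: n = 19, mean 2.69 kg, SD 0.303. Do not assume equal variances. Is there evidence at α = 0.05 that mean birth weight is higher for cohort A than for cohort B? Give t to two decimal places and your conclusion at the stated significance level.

Let group 1 = cohort A, group 2 = cohort B. H0: μ_1 = μ_2; H1: μ_1 > μ_2 (Welch's two-sample t-test, right-tailed).
t = (x̄_1 − x̄_2)/√(s_1²/n_1 + s_2²/n_2) = (3.27 − 2.69)/√(0.726²/18 + 0.303²/19) = 3.14
Welch–Satterthwaite df ≈ 22.50
p-value = P(T ≥ 3.14) ≈ 0.002
Since p ≈ 0.002 < α = 0.05, reject H0; the data support H1.

t = 3.14; reject H0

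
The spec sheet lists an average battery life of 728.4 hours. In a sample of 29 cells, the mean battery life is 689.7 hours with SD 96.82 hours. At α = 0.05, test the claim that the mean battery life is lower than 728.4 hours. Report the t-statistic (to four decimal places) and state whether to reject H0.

t = -2.1525; reject H0

H0: μ = 728.4; H1: μ < 728.4 (one-sample t-test, left-tailed).
t = (x̄ − μ₀)/(s/√n) = (689.7 − 728.4)/(96.82/√29) = -2.1525
df = n − 1 = 28
p-value = P(T ≤ -2.1525) ≈ 0.0201
Since p ≈ 0.0201 < α = 0.05, reject H0; the evidence is statistically significant.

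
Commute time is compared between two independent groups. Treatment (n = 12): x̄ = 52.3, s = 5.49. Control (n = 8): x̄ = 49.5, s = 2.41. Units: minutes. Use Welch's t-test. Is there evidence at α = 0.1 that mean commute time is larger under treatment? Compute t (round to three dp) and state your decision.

Let group 1 = treatment, group 2 = control. H0: μ_1 = μ_2; H1: μ_1 > μ_2 (Welch's two-sample t-test, right-tailed).
t = (x̄_1 − x̄_2)/√(s_1²/n_1 + s_2²/n_2) = (52.3 − 49.5)/√(5.49²/12 + 2.41²/8) = 1.556
Welch–Satterthwaite df ≈ 16.16
p-value = P(T ≥ 1.556) ≈ 0.0695
Since p ≈ 0.0695 < α = 0.1, reject H0; the evidence is statistically significant.

t = 1.556; reject H0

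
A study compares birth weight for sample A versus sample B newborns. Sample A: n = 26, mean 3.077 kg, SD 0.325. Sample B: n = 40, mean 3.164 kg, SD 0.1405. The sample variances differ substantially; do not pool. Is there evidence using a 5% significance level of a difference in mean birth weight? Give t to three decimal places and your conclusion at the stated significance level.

t = -1.289; fail to reject H0

Let group 1 = sample A, group 2 = sample B. H0: μ_1 = μ_2; H1: μ_1 ≠ μ_2 (Welch's two-sample t-test, two-sided).
t = (x̄_1 − x̄_2)/√(s_1²/n_1 + s_2²/n_2) = (3.077 − 3.164)/√(0.325²/26 + 0.1405²/40) = -1.289
Welch–Satterthwaite df ≈ 31.15
Two-sided p-value ≈ 0.207
Since p ≈ 0.207 > α = 0.05, fail to reject H0; the data do not provide sufficient evidence against H0.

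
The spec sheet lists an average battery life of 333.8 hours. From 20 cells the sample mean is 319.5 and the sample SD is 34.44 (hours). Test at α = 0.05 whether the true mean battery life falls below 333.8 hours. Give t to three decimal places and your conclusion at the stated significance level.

t = -1.857; reject H0

H0: μ = 333.8; H1: μ < 333.8 (one-sample t-test, left-tailed).
t = (x̄ − μ₀)/(s/√n) = (319.5 − 333.8)/(34.44/√20) = -1.857
df = n − 1 = 19
p-value = P(T ≤ -1.857) ≈ 0.039
Since p ≈ 0.039 < α = 0.05, reject H0; the data support H1.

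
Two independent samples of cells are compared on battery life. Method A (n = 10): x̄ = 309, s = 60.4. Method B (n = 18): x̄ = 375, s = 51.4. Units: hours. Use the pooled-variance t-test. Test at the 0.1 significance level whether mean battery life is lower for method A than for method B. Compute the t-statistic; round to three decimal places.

-3.060

Let group 1 = method A, group 2 = method B. H0: μ_1 = μ_2; H1: μ_1 < μ_2 (two-sample pooled-variance t-test, left-tailed).
s_p² = [(10−1)·60.4² + (18−1)·51.4²]/(10+18−2) = 2990.26
t = (309 − 375)/√[2990.26·(1/10 + 1/18)] = -3.060
df = n₁ + n₂ − 2 = 26
p-value = P(T ≤ -3.060) ≈ 0.0025
Since p ≈ 0.0025 < α = 0.1, reject H0; the data support H1.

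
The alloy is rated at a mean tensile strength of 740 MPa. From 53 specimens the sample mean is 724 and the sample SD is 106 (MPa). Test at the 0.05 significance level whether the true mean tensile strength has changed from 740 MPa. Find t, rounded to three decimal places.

H0: μ = 740; H1: μ ≠ 740 (one-sample t-test, two-sided).
t = (x̄ − μ₀)/(s/√n) = (724 − 740)/(106/√53) = -1.099
df = n − 1 = 52
Two-sided p-value ≈ 0.2769
Since p ≈ 0.2769 > α = 0.05, fail to reject H0; the evidence is not statistically significant.

-1.099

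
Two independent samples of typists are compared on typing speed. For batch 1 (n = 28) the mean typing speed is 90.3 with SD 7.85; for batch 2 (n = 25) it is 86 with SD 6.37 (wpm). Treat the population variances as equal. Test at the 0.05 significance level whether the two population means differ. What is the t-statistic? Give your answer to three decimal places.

Let group 1 = batch 1, group 2 = batch 2. H0: μ_1 = μ_2; H1: μ_1 ≠ μ_2 (two-sample pooled-variance t-test, two-sided).
s_p² = [(28−1)·7.85² + (25−1)·6.37²]/(28+25−2) = 51.7187
t = (90.3 − 86)/√[51.7187·(1/28 + 1/25)] = 2.173
df = n₁ + n₂ − 2 = 51
Two-sided p-value ≈ 0.034
Since p ≈ 0.034 < α = 0.05, reject H0; the data support H1.

2.173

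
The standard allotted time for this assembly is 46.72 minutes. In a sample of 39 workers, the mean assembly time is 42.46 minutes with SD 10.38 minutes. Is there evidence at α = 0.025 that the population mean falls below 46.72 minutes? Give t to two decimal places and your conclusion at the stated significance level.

H0: μ = 46.72; H1: μ < 46.72 (one-sample t-test, left-tailed).
t = (x̄ − μ₀)/(s/√n) = (42.46 − 46.72)/(10.38/√39) = -2.56
df = n − 1 = 38
p-value = P(T ≤ -2.56) ≈ 0.0072
Since p ≈ 0.0072 < α = 0.025, reject H0; the data support H1.

t = -2.56; reject H0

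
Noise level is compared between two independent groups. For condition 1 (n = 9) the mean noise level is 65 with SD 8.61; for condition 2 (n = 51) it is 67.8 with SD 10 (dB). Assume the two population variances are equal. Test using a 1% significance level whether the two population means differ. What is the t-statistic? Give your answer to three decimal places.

Let group 1 = condition 1, group 2 = condition 2. H0: μ_1 = μ_2; H1: μ_1 ≠ μ_2 (two-sample pooled-variance t-test, two-sided).
s_p² = [(9−1)·8.61² + (51−1)·10²]/(9+51−2) = 96.432
t = (65 − 67.8)/√[96.432·(1/9 + 1/51)] = -0.789
df = n₁ + n₂ − 2 = 58
Two-sided p-value ≈ 0.4335
Since p ≈ 0.4335 > α = 0.01, fail to reject H0; the evidence is not statistically significant.

-0.789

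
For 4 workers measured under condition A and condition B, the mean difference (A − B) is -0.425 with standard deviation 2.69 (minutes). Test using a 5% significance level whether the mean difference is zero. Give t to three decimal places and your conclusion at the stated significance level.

H0: μ_d = 0; H1: μ_d ≠ 0 (paired t-test on the differences, two-sided).
t = d̄/(s_d/√n) = -0.425/(2.69/√4) = -0.316
df = n − 1 = 3
Two-sided p-value ≈ 0.773
Since p ≈ 0.773 > α = 0.05, fail to reject H0; the evidence is not statistically significant.

t = -0.316; fail to reject H0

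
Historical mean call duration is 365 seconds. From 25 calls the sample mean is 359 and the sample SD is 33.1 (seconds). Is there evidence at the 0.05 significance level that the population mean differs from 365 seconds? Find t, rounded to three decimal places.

H0: μ = 365; H1: μ ≠ 365 (one-sample t-test, two-sided).
t = (x̄ − μ₀)/(s/√n) = (359 − 365)/(33.1/√25) = -0.906
df = n − 1 = 24
Two-sided p-value ≈ 0.374
Since p ≈ 0.374 > α = 0.05, fail to reject H0; the evidence is not statistically significant.

-0.906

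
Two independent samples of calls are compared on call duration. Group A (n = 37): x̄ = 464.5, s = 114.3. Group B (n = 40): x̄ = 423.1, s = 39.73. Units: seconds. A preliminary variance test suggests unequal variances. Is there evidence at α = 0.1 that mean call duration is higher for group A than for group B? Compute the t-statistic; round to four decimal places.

2.0895

Let group 1 = group A, group 2 = group B. H0: μ_1 = μ_2; H1: μ_1 > μ_2 (Welch's two-sample t-test, right-tailed).
t = (x̄_1 − x̄_2)/√(s_1²/n_1 + s_2²/n_2) = (464.5 − 423.1)/√(114.3²/37 + 39.73²/40) = 2.0895
Welch–Satterthwaite df ≈ 43.99
p-value = P(T ≥ 2.0895) ≈ 0.021
Since p ≈ 0.021 < α = 0.1, reject H0; the data support H1.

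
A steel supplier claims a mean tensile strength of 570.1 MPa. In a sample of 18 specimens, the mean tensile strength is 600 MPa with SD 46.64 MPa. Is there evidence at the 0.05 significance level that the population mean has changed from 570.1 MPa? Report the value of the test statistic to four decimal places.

H0: μ = 570.1; H1: μ ≠ 570.1 (one-sample t-test, two-sided).
t = (x̄ − μ₀)/(s/√n) = (600 − 570.1)/(46.64/√18) = 2.7199
df = n − 1 = 17
Two-sided p-value ≈ 0.015
Since p ≈ 0.015 < α = 0.05, reject H0; the data support H1.

2.7199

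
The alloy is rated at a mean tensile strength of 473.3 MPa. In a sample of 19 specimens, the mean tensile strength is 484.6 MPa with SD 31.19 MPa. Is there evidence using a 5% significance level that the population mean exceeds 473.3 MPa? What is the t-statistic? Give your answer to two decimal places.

H0: μ = 473.3; H1: μ > 473.3 (one-sample t-test, right-tailed).
t = (x̄ − μ₀)/(s/√n) = (484.6 − 473.3)/(31.19/√19) = 1.58
df = n − 1 = 18
p-value = P(T ≥ 1.58) ≈ 0.0659
Since p ≈ 0.0659 > α = 0.05, fail to reject H0; the evidence is not statistically significant.

1.58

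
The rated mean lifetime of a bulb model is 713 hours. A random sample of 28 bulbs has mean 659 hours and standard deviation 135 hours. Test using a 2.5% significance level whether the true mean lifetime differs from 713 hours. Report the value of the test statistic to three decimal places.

H0: μ = 713; H1: μ ≠ 713 (one-sample t-test, two-sided).
t = (x̄ − μ₀)/(s/√n) = (659 − 713)/(135/√28) = -2.117
df = n − 1 = 27
Two-sided p-value ≈ 0.044
Since p ≈ 0.044 > α = 0.025, fail to reject H0; the data do not provide sufficient evidence against H0.

-2.117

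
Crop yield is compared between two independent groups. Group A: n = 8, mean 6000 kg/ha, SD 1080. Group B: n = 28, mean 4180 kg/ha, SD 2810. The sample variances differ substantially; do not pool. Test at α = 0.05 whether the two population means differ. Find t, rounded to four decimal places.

Let group 1 = group A, group 2 = group B. H0: μ_1 = μ_2; H1: μ_1 ≠ μ_2 (Welch's two-sample t-test, two-sided).
t = (x̄_1 − x̄_2)/√(s_1²/n_1 + s_2²/n_2) = (6000 − 4180)/√(1080²/8 + 2810²/28) = 2.7826
Welch–Satterthwaite df ≈ 30.59
Two-sided p-value ≈ 0.009
Since p ≈ 0.009 < α = 0.05, reject H0; the evidence is statistically significant.

2.7826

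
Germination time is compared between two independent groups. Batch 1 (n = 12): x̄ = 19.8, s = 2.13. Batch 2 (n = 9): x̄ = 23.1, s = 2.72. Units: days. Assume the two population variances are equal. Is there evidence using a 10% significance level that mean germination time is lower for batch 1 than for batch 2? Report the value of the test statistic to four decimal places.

Let group 1 = batch 1, group 2 = batch 2. H0: μ_1 = μ_2; H1: μ_1 < μ_2 (two-sample pooled-variance t-test, left-tailed).
s_p² = [(12−1)·2.13² + (9−1)·2.72²]/(12+9−2) = 5.74174
t = (19.8 − 23.1)/√[5.74174·(1/12 + 1/9)] = -3.1232
df = n₁ + n₂ − 2 = 19
p-value = P(T ≤ -3.1232) ≈ 0.003
Since p ≈ 0.003 < α = 0.1, reject H0; the data support H1.

-3.1232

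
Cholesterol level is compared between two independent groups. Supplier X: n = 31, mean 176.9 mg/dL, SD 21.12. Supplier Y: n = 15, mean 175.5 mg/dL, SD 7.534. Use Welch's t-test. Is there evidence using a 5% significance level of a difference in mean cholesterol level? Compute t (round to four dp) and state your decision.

Let group 1 = supplier X, group 2 = supplier Y. H0: μ_1 = μ_2; H1: μ_1 ≠ μ_2 (Welch's two-sample t-test, two-sided).
t = (x̄_1 − x̄_2)/√(s_1²/n_1 + s_2²/n_2) = (176.9 − 175.5)/√(21.12²/31 + 7.534²/15) = 0.3284
Welch–Satterthwaite df ≈ 41.68
Two-sided p-value ≈ 0.744
Since p ≈ 0.744 > α = 0.05, fail to reject H0; the data do not provide sufficient evidence against H0.

t = 0.3284; fail to reject H0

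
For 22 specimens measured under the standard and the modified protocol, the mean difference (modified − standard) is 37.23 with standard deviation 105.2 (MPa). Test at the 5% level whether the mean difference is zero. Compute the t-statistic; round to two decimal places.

H0: μ_d = 0; H1: μ_d ≠ 0 (paired t-test on the differences, two-sided).
t = d̄/(s_d/√n) = 37.23/(105.2/√22) = 1.66
df = n − 1 = 21
Two-sided p-value ≈ 0.112
Since p ≈ 0.112 > α = 0.05, fail to reject H0; the evidence is not statistically significant.

1.66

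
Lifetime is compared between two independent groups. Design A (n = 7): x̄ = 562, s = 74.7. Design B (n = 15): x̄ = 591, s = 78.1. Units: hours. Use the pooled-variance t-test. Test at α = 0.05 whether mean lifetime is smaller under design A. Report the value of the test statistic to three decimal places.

Let group 1 = design A, group 2 = design B. H0: μ_1 = μ_2; H1: μ_1 < μ_2 (two-sample pooled-variance t-test, left-tailed).
s_p² = [(7−1)·74.7² + (15−1)·78.1²]/(7+15−2) = 5943.75
t = (562 − 591)/√[5943.75·(1/7 + 1/15)] = -0.822
df = n₁ + n₂ − 2 = 20
p-value = P(T ≤ -0.822) ≈ 0.210
Since p ≈ 0.210 > α = 0.05, fail to reject H0; the data do not provide sufficient evidence against H0.

-0.822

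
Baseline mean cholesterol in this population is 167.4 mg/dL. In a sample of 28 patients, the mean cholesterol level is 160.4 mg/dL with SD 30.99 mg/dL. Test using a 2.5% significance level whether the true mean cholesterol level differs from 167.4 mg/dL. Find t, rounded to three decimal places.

H0: μ = 167.4; H1: μ ≠ 167.4 (one-sample t-test, two-sided).
t = (x̄ − μ₀)/(s/√n) = (160.4 − 167.4)/(30.99/√28) = -1.195
df = n − 1 = 27
Two-sided p-value ≈ 0.2424
Since p ≈ 0.2424 > α = 0.025, fail to reject H0; the data do not provide sufficient evidence against H0.

-1.195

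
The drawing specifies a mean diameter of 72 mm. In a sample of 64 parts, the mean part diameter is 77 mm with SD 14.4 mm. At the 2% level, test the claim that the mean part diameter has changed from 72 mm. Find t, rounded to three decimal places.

2.778

H0: μ = 72; H1: μ ≠ 72 (one-sample t-test, two-sided).
t = (x̄ − μ₀)/(s/√n) = (77 − 72)/(14.4/√64) = 2.778
df = n − 1 = 63
Two-sided p-value ≈ 0.0072
Since p ≈ 0.0072 < α = 0.02, reject H0; the data support H1.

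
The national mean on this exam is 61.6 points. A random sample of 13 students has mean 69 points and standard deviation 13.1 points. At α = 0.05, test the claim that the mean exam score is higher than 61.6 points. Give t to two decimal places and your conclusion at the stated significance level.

t = 2.04; reject H0

H0: μ = 61.6; H1: μ > 61.6 (one-sample t-test, right-tailed).
t = (x̄ − μ₀)/(s/√n) = (69 − 61.6)/(13.1/√13) = 2.04
df = n − 1 = 12
p-value = P(T ≥ 2.04) ≈ 0.0322
Since p ≈ 0.0322 < α = 0.05, reject H0; the evidence is statistically significant.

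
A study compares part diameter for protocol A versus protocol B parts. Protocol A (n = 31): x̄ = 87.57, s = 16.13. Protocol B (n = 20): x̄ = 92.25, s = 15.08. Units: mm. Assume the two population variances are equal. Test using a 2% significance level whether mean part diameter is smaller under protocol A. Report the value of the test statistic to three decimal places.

-1.037

Let group 1 = protocol A, group 2 = protocol B. H0: μ_1 = μ_2; H1: μ_1 < μ_2 (two-sample pooled-variance t-test, left-tailed).
s_p² = [(31−1)·16.13² + (20−1)·15.08²]/(31+20−2) = 247.47
t = (87.57 − 92.25)/√[247.47·(1/31 + 1/20)] = -1.037
df = n₁ + n₂ − 2 = 49
p-value = P(T ≤ -1.037) ≈ 0.152
Since p ≈ 0.152 > α = 0.02, fail to reject H0; the evidence is not statistically significant.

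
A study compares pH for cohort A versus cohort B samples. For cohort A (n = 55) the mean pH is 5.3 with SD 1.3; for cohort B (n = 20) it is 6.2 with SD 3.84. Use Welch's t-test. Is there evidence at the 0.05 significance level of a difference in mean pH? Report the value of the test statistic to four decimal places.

Let group 1 = cohort A, group 2 = cohort B. H0: μ_1 = μ_2; H1: μ_1 ≠ μ_2 (Welch's two-sample t-test, two-sided).
t = (x̄_1 − x̄_2)/√(s_1²/n_1 + s_2²/n_2) = (5.3 − 6.2)/√(1.3²/55 + 3.84²/20) = -1.0270
Welch–Satterthwaite df ≈ 20.60
Two-sided p-value ≈ 0.3163
Since p ≈ 0.3163 > α = 0.05, fail to reject H0; the data do not provide sufficient evidence against H0.

-1.0270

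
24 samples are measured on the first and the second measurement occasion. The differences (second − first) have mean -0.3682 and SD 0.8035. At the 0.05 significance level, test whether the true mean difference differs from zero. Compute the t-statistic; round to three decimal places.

H0: μ_d = 0; H1: μ_d ≠ 0 (paired t-test on the differences, two-sided).
t = d̄/(s_d/√n) = -0.3682/(0.8035/√24) = -2.245
df = n − 1 = 23
Two-sided p-value ≈ 0.0347
Since p ≈ 0.0347 < α = 0.05, reject H0; the evidence is statistically significant.

-2.245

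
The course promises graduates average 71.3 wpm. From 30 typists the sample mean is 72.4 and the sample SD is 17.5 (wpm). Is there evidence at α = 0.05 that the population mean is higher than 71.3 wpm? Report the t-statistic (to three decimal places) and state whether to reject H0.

t = 0.344; fail to reject H0

H0: μ = 71.3; H1: μ > 71.3 (one-sample t-test, right-tailed).
t = (x̄ − μ₀)/(s/√n) = (72.4 − 71.3)/(17.5/√30) = 0.344
df = n − 1 = 29
p-value = P(T ≥ 0.344) ≈ 0.367
Since p ≈ 0.367 > α = 0.05, fail to reject H0; the data do not provide sufficient evidence against H0.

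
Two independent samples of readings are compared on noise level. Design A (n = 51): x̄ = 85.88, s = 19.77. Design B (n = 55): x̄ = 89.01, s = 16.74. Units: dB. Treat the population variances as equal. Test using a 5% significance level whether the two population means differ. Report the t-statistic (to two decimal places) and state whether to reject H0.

Let group 1 = design A, group 2 = design B. H0: μ_1 = μ_2; H1: μ_1 ≠ μ_2 (two-sample pooled-variance t-test, two-sided).
s_p² = [(51−1)·19.77² + (55−1)·16.74²]/(51+55−2) = 333.413
t = (85.88 − 89.01)/√[333.413·(1/51 + 1/55)] = -0.88
df = n₁ + n₂ − 2 = 104
Two-sided p-value ≈ 0.3799
Since p ≈ 0.3799 > α = 0.05, fail to reject H0; the evidence is not statistically significant.

t = -0.88; fail to reject H0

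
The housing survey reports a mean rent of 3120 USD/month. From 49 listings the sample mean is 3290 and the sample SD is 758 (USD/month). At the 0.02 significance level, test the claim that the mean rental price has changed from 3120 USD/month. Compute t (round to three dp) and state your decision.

H0: μ = 3120; H1: μ ≠ 3120 (one-sample t-test, two-sided).
t = (x̄ − μ₀)/(s/√n) = (3290 − 3120)/(758/√49) = 1.570
df = n − 1 = 48
Two-sided p-value ≈ 0.123
Since p ≈ 0.123 > α = 0.02, fail to reject H0; the data do not provide sufficient evidence against H0.

t = 1.570; fail to reject H0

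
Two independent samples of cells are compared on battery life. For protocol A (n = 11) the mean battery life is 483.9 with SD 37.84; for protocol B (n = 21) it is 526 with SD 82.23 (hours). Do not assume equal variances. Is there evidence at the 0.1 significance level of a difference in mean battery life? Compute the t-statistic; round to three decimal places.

-1.980

Let group 1 = protocol A, group 2 = protocol B. H0: μ_1 = μ_2; H1: μ_1 ≠ μ_2 (Welch's two-sample t-test, two-sided).
t = (x̄_1 − x̄_2)/√(s_1²/n_1 + s_2²/n_2) = (483.9 − 526)/√(37.84²/11 + 82.23²/21) = -1.980
Welch–Satterthwaite df ≈ 29.72
Two-sided p-value ≈ 0.057
Since p ≈ 0.057 < α = 0.1, reject H0; the evidence is statistically significant.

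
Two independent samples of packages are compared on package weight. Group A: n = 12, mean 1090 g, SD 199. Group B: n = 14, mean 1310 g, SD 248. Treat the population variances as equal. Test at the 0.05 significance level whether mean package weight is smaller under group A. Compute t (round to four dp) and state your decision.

t = -2.4651; reject H0

Let group 1 = group A, group 2 = group B. H0: μ_1 = μ_2; H1: μ_1 < μ_2 (two-sample pooled-variance t-test, left-tailed).
s_p² = [(12−1)·199² + (14−1)·248²]/(12+14−2) = 51465.1
t = (1090 − 1310)/√[51465.1·(1/12 + 1/14)] = -2.4651
df = n₁ + n₂ − 2 = 24
p-value = P(T ≤ -2.4651) ≈ 0.0106
Since p ≈ 0.0106 < α = 0.05, reject H0; the data support H1.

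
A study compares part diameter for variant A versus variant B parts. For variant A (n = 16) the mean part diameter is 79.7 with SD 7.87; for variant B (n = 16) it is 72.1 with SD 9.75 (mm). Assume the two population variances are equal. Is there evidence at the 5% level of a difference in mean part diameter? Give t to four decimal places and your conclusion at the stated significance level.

t = 2.4262; reject H0

Let group 1 = variant A, group 2 = variant B. H0: μ_1 = μ_2; H1: μ_1 ≠ μ_2 (two-sample pooled-variance t-test, two-sided).
s_p² = [(16−1)·7.87² + (16−1)·9.75²]/(16+16−2) = 78.4997
t = (79.7 − 72.1)/√[78.4997·(1/16 + 1/16)] = 2.4262
df = n₁ + n₂ − 2 = 30
Two-sided p-value ≈ 0.0215
Since p ≈ 0.0215 < α = 0.05, reject H0; the evidence is statistically significant.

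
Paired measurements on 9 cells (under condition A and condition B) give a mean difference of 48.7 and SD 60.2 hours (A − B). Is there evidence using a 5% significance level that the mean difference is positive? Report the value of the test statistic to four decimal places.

H0: μ_d = 0; H1: μ_d > 0 (paired t-test on the differences, right-tailed).
t = d̄/(s_d/√n) = 48.7/(60.2/√9) = 2.4269
df = n − 1 = 8
p-value = P(T ≥ 2.4269) ≈ 0.0207
Since p ≈ 0.0207 < α = 0.05, reject H0; the evidence is statistically significant.

2.4269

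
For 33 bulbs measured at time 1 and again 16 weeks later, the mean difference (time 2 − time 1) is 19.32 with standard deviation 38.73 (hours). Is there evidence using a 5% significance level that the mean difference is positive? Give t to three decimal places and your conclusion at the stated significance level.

H0: μ_d = 0; H1: μ_d > 0 (paired t-test on the differences, right-tailed).
t = d̄/(s_d/√n) = 19.32/(38.73/√33) = 2.866
df = n − 1 = 32
p-value = P(T ≥ 2.866) ≈ 0.004
Since p ≈ 0.004 < α = 0.05, reject H0; the data support H1.

t = 2.866; reject H0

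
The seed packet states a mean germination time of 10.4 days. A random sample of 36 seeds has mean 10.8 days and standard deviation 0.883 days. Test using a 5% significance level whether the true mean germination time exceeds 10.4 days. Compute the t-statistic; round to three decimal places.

H0: μ = 10.4; H1: μ > 10.4 (one-sample t-test, right-tailed).
t = (x̄ − μ₀)/(s/√n) = (10.8 − 10.4)/(0.883/√36) = 2.718
df = n − 1 = 35
p-value = P(T ≥ 2.718) ≈ 0.0051
Since p ≈ 0.0051 < α = 0.05, reject H0; the data support H1.

2.718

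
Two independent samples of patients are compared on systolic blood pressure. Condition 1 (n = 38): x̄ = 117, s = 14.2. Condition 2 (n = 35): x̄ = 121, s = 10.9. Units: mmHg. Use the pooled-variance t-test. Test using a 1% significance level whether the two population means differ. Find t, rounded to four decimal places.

Let group 1 = condition 1, group 2 = condition 2. H0: μ_1 = μ_2; H1: μ_1 ≠ μ_2 (two-sample pooled-variance t-test, two-sided).
s_p² = [(38−1)·14.2² + (35−1)·10.9²]/(38+35−2) = 161.975
t = (117 − 121)/√[161.975·(1/38 + 1/35)] = -1.3415
df = n₁ + n₂ − 2 = 71
Two-sided p-value ≈ 0.1840
Since p ≈ 0.1840 > α = 0.01, fail to reject H0; the evidence is not statistically significant.

-1.3415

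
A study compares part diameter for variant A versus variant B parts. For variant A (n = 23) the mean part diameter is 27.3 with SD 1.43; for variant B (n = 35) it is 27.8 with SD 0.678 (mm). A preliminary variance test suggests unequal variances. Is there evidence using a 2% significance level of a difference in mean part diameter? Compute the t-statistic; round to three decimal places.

Let group 1 = variant A, group 2 = variant B. H0: μ_1 = μ_2; H1: μ_1 ≠ μ_2 (Welch's two-sample t-test, two-sided).
t = (x̄_1 − x̄_2)/√(s_1²/n_1 + s_2²/n_2) = (27.3 − 27.8)/√(1.43²/23 + 0.678²/35) = -1.565
Welch–Satterthwaite df ≈ 28.58
Two-sided p-value ≈ 0.1285
Since p ≈ 0.1285 > α = 0.02, fail to reject H0; the data do not provide sufficient evidence against H0.

-1.565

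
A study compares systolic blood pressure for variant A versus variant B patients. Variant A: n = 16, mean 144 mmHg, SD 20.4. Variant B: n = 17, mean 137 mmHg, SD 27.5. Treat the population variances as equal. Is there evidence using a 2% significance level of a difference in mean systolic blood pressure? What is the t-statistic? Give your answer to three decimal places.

0.826

Let group 1 = variant A, group 2 = variant B. H0: μ_1 = μ_2; H1: μ_1 ≠ μ_2 (two-sample pooled-variance t-test, two-sided).
s_p² = [(16−1)·20.4² + (17−1)·27.5²]/(16+17−2) = 591.69
t = (144 − 137)/√[591.69·(1/16 + 1/17)] = 0.826
df = n₁ + n₂ − 2 = 31
Two-sided p-value ≈ 0.4150
Since p ≈ 0.4150 > α = 0.02, fail to reject H0; the evidence is not statistically significant.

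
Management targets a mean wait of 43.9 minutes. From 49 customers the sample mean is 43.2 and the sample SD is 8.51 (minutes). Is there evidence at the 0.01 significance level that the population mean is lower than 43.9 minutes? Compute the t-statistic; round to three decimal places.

H0: μ = 43.9; H1: μ < 43.9 (one-sample t-test, left-tailed).
t = (x̄ − μ₀)/(s/√n) = (43.2 − 43.9)/(8.51/√49) = -0.576
df = n − 1 = 48
p-value = P(T ≤ -0.576) ≈ 0.2837
Since p ≈ 0.2837 > α = 0.01, fail to reject H0; the data do not provide sufficient evidence against H0.

-0.576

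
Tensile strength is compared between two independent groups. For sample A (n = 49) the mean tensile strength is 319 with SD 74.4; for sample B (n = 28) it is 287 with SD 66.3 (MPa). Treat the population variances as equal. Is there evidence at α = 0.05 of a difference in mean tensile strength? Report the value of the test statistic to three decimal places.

1.887

Let group 1 = sample A, group 2 = sample B. H0: μ_1 = μ_2; H1: μ_1 ≠ μ_2 (two-sample pooled-variance t-test, two-sided).
s_p² = [(49−1)·74.4² + (28−1)·66.3²]/(49+28−2) = 5125.08
t = (319 − 287)/√[5125.08·(1/49 + 1/28)] = 1.887
df = n₁ + n₂ − 2 = 75
Two-sided p-value ≈ 0.063
Since p ≈ 0.063 > α = 0.05, fail to reject H0; the evidence is not statistically significant.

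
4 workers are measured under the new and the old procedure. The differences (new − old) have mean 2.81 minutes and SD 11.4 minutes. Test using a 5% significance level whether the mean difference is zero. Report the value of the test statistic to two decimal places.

H0: μ_d = 0; H1: μ_d ≠ 0 (paired t-test on the differences, two-sided).
t = d̄/(s_d/√n) = 2.81/(11.4/√4) = 0.49
df = n − 1 = 3
Two-sided p-value ≈ 0.656
Since p ≈ 0.656 > α = 0.05, fail to reject H0; the data do not provide sufficient evidence against H0.

0.49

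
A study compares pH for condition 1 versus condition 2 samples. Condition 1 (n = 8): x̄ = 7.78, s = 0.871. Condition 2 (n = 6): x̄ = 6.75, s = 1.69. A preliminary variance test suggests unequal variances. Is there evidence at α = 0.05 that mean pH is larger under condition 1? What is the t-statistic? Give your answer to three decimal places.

1.363

Let group 1 = condition 1, group 2 = condition 2. H0: μ_1 = μ_2; H1: μ_1 > μ_2 (Welch's two-sample t-test, right-tailed).
t = (x̄_1 − x̄_2)/√(s_1²/n_1 + s_2²/n_2) = (7.78 − 6.75)/√(0.871²/8 + 1.69²/6) = 1.363
Welch–Satterthwaite df ≈ 6.99
p-value = P(T ≥ 1.363) ≈ 0.1075
Since p ≈ 0.1075 > α = 0.05, fail to reject H0; the evidence is not statistically significant.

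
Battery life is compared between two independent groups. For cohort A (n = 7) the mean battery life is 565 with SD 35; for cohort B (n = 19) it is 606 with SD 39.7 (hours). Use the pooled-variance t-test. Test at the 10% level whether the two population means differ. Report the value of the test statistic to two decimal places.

-2.40

Let group 1 = cohort A, group 2 = cohort B. H0: μ_1 = μ_2; H1: μ_1 ≠ μ_2 (two-sample pooled-variance t-test, two-sided).
s_p² = [(7−1)·35² + (19−1)·39.7²]/(7+19−2) = 1488.32
t = (565 − 606)/√[1488.32·(1/7 + 1/19)] = -2.40
df = n₁ + n₂ − 2 = 24
Two-sided p-value ≈ 0.024
Since p ≈ 0.024 < α = 0.1, reject H0; the evidence is statistically significant.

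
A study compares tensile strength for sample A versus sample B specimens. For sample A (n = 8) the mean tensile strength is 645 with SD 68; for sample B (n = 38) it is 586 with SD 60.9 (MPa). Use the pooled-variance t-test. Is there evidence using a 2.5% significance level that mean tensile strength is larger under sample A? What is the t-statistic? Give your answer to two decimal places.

2.44

Let group 1 = sample A, group 2 = sample B. H0: μ_1 = μ_2; H1: μ_1 > μ_2 (two-sample pooled-variance t-test, right-tailed).
s_p² = [(8−1)·68² + (38−1)·60.9²]/(8+38−2) = 3854.41
t = (645 − 586)/√[3854.41·(1/8 + 1/38)] = 2.44
df = n₁ + n₂ − 2 = 44
p-value = P(T ≥ 2.44) ≈ 0.009
Since p ≈ 0.009 < α = 0.025, reject H0; the data support H1.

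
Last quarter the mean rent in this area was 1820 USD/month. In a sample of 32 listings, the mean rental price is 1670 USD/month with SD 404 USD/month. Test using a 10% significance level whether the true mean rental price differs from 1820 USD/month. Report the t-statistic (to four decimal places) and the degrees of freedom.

H0: μ = 1820; H1: μ ≠ 1820 (one-sample t-test, two-sided).
t = (x̄ − μ₀)/(s/√n) = (1670 − 1820)/(404/√32) = -2.1003
df = n − 1 = 31
Two-sided p-value ≈ 0.0439
Since p ≈ 0.0439 < α = 0.1, reject H0; the data support H1.

t = -2.1003, df = 31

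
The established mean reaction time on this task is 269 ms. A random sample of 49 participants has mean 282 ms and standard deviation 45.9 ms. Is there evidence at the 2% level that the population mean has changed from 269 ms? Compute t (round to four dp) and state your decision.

H0: μ = 269; H1: μ ≠ 269 (one-sample t-test, two-sided).
t = (x̄ − μ₀)/(s/√n) = (282 − 269)/(45.9/√49) = 1.9826
df = n − 1 = 48
Two-sided p-value ≈ 0.053
Since p ≈ 0.053 > α = 0.02, fail to reject H0; the data do not provide sufficient evidence against H0.

t = 1.9826; fail to reject H0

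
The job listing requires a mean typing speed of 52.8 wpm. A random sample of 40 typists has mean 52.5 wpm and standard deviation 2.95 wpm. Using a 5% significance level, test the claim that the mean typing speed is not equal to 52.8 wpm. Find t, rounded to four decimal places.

H0: μ = 52.8; H1: μ ≠ 52.8 (one-sample t-test, two-sided).
t = (x̄ − μ₀)/(s/√n) = (52.5 − 52.8)/(2.95/√40) = -0.6432
df = n − 1 = 39
Two-sided p-value ≈ 0.5239
Since p ≈ 0.5239 > α = 0.05, fail to reject H0; the evidence is not statistically significant.

-0.6432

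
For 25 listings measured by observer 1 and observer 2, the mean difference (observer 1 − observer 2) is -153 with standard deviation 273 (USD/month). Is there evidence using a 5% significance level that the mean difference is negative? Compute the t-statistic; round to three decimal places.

-2.802

H0: μ_d = 0; H1: μ_d < 0 (paired t-test on the differences, left-tailed).
t = d̄/(s_d/√n) = -153/(273/√25) = -2.802
df = n − 1 = 24
p-value = P(T ≤ -2.802) ≈ 0.005
Since p ≈ 0.005 < α = 0.05, reject H0; the data support H1.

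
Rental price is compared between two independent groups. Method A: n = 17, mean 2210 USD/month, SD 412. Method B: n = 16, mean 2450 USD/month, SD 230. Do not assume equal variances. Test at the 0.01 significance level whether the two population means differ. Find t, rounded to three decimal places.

-2.082

Let group 1 = method A, group 2 = method B. H0: μ_1 = μ_2; H1: μ_1 ≠ μ_2 (Welch's two-sample t-test, two-sided).
t = (x̄_1 − x̄_2)/√(s_1²/n_1 + s_2²/n_2) = (2210 − 2450)/√(412²/17 + 230²/16) = -2.082
Welch–Satterthwaite df ≈ 25.38
Two-sided p-value ≈ 0.048
Since p ≈ 0.048 > α = 0.01, fail to reject H0; the evidence is not statistically significant.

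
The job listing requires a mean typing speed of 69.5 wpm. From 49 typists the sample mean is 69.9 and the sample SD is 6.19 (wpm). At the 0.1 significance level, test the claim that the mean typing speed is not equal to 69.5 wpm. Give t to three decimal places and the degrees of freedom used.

t = 0.452, df = 48

H0: μ = 69.5; H1: μ ≠ 69.5 (one-sample t-test, two-sided).
t = (x̄ − μ₀)/(s/√n) = (69.9 − 69.5)/(6.19/√49) = 0.452
df = n − 1 = 48
Two-sided p-value ≈ 0.653
Since p ≈ 0.653 > α = 0.1, fail to reject H0; the data do not provide sufficient evidence against H0.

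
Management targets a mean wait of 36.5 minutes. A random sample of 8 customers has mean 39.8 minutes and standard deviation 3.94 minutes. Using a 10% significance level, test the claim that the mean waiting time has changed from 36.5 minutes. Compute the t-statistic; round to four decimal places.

H0: μ = 36.5; H1: μ ≠ 36.5 (one-sample t-test, two-sided).
t = (x̄ − μ₀)/(s/√n) = (39.8 − 36.5)/(3.94/√8) = 2.3690
df = n − 1 = 7
Two-sided p-value ≈ 0.050
Since p ≈ 0.050 < α = 0.1, reject H0; the data support H1.

2.3690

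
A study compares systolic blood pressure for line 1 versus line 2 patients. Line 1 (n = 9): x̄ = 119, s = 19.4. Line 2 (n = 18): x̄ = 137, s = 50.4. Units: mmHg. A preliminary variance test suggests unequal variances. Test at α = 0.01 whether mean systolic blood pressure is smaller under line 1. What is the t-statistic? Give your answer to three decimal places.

Let group 1 = line 1, group 2 = line 2. H0: μ_1 = μ_2; H1: μ_1 < μ_2 (Welch's two-sample t-test, left-tailed).
t = (x̄_1 − x̄_2)/√(s_1²/n_1 + s_2²/n_2) = (119 − 137)/√(19.4²/9 + 50.4²/18) = -1.331
Welch–Satterthwaite df ≈ 24.08
p-value = P(T ≤ -1.331) ≈ 0.0979
Since p ≈ 0.0979 > α = 0.01, fail to reject H0; the evidence is not statistically significant.

-1.331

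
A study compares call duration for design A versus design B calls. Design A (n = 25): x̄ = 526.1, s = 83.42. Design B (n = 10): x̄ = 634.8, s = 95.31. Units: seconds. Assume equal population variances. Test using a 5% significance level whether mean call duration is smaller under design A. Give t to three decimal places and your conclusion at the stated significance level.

Let group 1 = design A, group 2 = design B. H0: μ_1 = μ_2; H1: μ_1 < μ_2 (two-sample pooled-variance t-test, left-tailed).
s_p² = [(25−1)·83.42² + (10−1)·95.31²]/(25+10−2) = 7538.47
t = (526.1 − 634.8)/√[7538.47·(1/25 + 1/10)] = -3.346
df = n₁ + n₂ − 2 = 33
p-value = P(T ≤ -3.346) ≈ 0.001
Since p ≈ 0.001 < α = 0.05, reject H0; the data support H1.

t = -3.346; reject H0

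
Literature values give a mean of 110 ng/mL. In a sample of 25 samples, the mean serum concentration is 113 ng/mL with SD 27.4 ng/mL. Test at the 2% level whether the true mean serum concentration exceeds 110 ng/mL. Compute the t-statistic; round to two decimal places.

H0: μ = 110; H1: μ > 110 (one-sample t-test, right-tailed).
t = (x̄ − μ₀)/(s/√n) = (113 − 110)/(27.4/√25) = 0.55
df = n − 1 = 24
p-value = P(T ≥ 0.55) ≈ 0.295
Since p ≈ 0.295 > α = 0.02, fail to reject H0; the evidence is not statistically significant.

0.55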